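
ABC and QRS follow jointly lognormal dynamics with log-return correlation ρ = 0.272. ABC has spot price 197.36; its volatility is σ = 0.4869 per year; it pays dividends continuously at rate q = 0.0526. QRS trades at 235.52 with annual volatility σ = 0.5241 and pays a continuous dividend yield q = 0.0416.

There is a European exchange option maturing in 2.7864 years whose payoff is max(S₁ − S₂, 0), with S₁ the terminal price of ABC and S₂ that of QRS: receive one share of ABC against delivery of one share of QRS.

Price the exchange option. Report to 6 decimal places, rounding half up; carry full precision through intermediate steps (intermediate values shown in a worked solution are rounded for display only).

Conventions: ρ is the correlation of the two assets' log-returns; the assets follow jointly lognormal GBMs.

exchange price = 55.837259

σ_eff = √(σ₁² + σ₂² − 2ρσ₁σ₂) = √(0.4869² + 0.5241² − 2·0.272·0.4869·0.5241) = 0.610682
d₁ = (ln(S₁/S₂) + (q₂ − q₁ + σ_eff²/2)T) / (σ_eff√T) = (ln(197.36/235.52) + (0.0416 − 0.0526 + 0.186466)·2.7864) / 1.019381 = 0.306217
d₂ = d₁ − σ_eff√T = 0.306217 − 1.019381 = -0.713164
N(d₁) = 0.620280,  N(d₂) = 0.237872
V = S₁·e^{−q₁T}·N(d₁) − S₂·e^{−q₂T}·N(d₂) = 105.729218 − 49.891959 = 55.837259
Key observation: no risk-free rate is needed — with the second asset as numeraire the exchange option is a call on the ratio S₁/S₂, and r cancels out of the value.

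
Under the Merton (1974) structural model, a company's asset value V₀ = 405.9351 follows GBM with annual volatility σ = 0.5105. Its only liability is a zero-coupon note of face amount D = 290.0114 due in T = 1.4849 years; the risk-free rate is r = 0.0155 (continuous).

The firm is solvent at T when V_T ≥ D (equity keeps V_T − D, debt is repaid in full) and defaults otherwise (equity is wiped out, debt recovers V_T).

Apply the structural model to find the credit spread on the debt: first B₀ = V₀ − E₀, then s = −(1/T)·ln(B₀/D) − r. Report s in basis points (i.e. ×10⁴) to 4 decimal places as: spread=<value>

spread=914.0558

Apply the equity-as-call identities (strike 290.0114, horizon 1.4849 years):
d₁ = [ln(V₀/D) + (r + σ²/2)T] / (σ√T)
   = [ln(405.9351/290.0114) + (0.0155 + 0.5·0.5105²)·1.4849] / (0.5105·√1.4849)
   = [0.336273 + 0.216506] / 0.622077 = 0.888602
d₂ = d₁ − σ√T = 0.888602 − 0.622077 = 0.266525
N(d₁) = 0.812891,  N(d₂) = 0.605082,  e^(−rT) = 0.977247
E₀ = V₀·N(d₁) − D·e^(−rT)·N(d₂)
   = 405.9351·0.812891 − 290.0114·0.977247·0.605082 = 158.493119
B₀ = V₀ − E₀ = 405.9351 − 158.493119 = 247.441981
spread = −(1/T)·ln(B₀/D) − r = −(1/1.4849)·ln(247.441981/290.0114) − 0.0155 = 0.09140558
in basis points: 0.09140558 × 10⁴ = 914.0558 bp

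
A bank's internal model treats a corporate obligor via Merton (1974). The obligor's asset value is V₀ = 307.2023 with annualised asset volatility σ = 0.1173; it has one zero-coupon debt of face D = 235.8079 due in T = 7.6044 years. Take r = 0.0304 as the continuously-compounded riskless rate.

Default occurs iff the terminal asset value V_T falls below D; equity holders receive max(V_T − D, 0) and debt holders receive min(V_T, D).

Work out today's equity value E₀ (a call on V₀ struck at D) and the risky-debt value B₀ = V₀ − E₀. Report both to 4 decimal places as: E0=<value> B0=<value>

E0=122.1553 B0=185.0470

Apply the equity-as-call identities (strike 235.8079, horizon 7.6044 years):
d₁ = [ln(V₀/D) + (r + σ²/2)T] / (σ√T)
   = [ln(307.2023/235.8079) + (0.0304 + 0.5·0.1173²)·7.6044] / (0.1173·√7.6044)
   = [0.264489 + 0.283489] / 0.323467 = 1.694076
d₂ = d₁ − σ√T = 1.694076 − 0.323467 = 1.370609
N(d₁) = 0.954875,  N(d₂) = 0.914752,  e^(−rT) = 0.793602
E₀ = V₀·N(d₁) − D·e^(−rT)·N(d₂)
   = 307.2023·0.954875 − 235.8079·0.793602·0.914752 = 122.155342
B₀ = V₀ − E₀ = 307.2023 − 122.155342 = 185.046958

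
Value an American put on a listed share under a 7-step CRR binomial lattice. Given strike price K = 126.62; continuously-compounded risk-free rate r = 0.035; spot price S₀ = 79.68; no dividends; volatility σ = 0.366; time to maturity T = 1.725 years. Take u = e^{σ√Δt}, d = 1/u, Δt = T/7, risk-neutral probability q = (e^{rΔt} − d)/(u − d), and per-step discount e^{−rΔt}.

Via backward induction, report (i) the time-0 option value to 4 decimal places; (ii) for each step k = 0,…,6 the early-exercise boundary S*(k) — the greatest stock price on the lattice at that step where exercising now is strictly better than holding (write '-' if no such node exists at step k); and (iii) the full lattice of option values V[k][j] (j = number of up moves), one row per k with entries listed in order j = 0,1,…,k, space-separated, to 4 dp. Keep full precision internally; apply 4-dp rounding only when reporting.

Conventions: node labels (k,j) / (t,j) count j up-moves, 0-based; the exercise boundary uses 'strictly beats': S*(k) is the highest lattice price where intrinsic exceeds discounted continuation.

Δt=0.24643, u=1.19924, d=0.83386, q=0.47841, disc=e^(-rΔt)=0.99141
k=7 terminal: V=max(K-S,0) → 104.2840 94.4968 80.4212 60.1779 31.0645 0.0000 0.0000 0.0000
k=6: j=0 S=26.7863 intr=99.8337 cont=98.7463 V=99.8337[EX]; j=1 S=38.5234 intr=88.0966 cont=87.0092 V=88.0966[EX]; j=2 S=55.4035 intr=71.2165 cont=70.1291 V=71.2165[EX]; j=3 S=79.6800 intr=46.9400 cont=45.8526 V=46.9400[EX]; j=4 S=114.5939 intr=12.0261 cont=16.0638 V=16.0638[hold]; j=5 S=164.8064 intr=0.0000 cont=0.0000 V=0.0000[hold]; j=6 S=237.0207 intr=0.0000 cont=0.0000 V=0.0000[hold]  S*(6)=79.6800
k=5: j=0 S=32.1232 intr=94.4968 cont=93.4094 V=94.4968[EX]; j=1 S=46.1988 intr=80.4212 cont=79.3338 V=80.4212[EX]; j=2 S=66.4421 intr=60.1779 cont=59.0905 V=60.1779[EX]; j=3 S=95.5555 intr=31.0645 cont=31.8922 V=31.8922[hold]; j=4 S=137.4257 intr=0.0000 cont=8.3068 V=8.3068[hold]; j=5 S=197.6424 intr=0.0000 cont=0.0000 V=0.0000[hold]  S*(5)=66.4421
k=4: j=0 S=38.5234 intr=88.0966 cont=87.0092 V=88.0966[EX]; j=1 S=55.4035 intr=71.2165 cont=70.1291 V=71.2165[EX]; j=2 S=79.6800 intr=46.9400 cont=46.2452 V=46.9400[EX]; j=3 S=114.5939 intr=12.0261 cont=20.4317 V=20.4317[hold]; j=4 S=164.8064 intr=0.0000 cont=4.2955 V=4.2955[hold]  S*(4)=79.6800
k=3: j=0 S=46.1988 intr=80.4212 cont=79.3338 V=80.4212[EX]; j=1 S=66.4421 intr=60.1779 cont=59.0905 V=60.1779[EX]; j=2 S=95.5555 intr=31.0645 cont=33.9640 V=33.9640[hold]; j=3 S=137.4257 intr=0.0000 cont=12.6028 V=12.6028[hold]  S*(3)=66.4421
k=2: j=0 S=55.4035 intr=71.2165 cont=70.1291 V=71.2165[EX]; j=1 S=79.6800 intr=46.9400 cont=47.2278 V=47.2278[hold]; j=2 S=114.5939 intr=12.0261 cont=23.5407 V=23.5407[hold]  S*(2)=55.4035
k=1: j=0 S=66.4421 intr=60.1779 cont=59.2270 V=60.1779[EX]; j=1 S=95.5555 intr=31.0645 cont=35.5874 V=35.5874[hold]  S*(1)=66.4421
k=0: j=0 S=79.6800 intr=46.9400 cont=47.9978 V=47.9978[hold]  S*(0)=-

price = 47.9978
boundary = - 66.4421 55.4035 66.4421 79.6800 66.4421 79.6800
tree:
47.9978
60.1779 35.5874
71.2165 47.2278 23.5407
80.4212 60.1779 33.9640 12.6028
88.0966 71.2165 46.9400 20.4317 4.2955
94.4968 80.4212 60.1779 31.8922 8.3068 0.0000
99.8337 88.0966 71.2165 46.9400 16.0638 0.0000 0.0000
104.2840 94.4968 80.4212 60.1779 31.0645 0.0000 0.0000 0.0000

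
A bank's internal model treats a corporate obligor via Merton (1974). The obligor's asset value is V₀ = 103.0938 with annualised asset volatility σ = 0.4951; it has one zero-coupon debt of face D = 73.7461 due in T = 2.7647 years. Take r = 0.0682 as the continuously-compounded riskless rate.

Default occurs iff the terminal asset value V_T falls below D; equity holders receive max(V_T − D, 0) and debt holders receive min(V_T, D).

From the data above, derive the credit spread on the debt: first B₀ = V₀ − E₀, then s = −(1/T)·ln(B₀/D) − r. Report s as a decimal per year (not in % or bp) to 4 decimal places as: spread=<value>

spread=0.0641

Work the structural quantities from V₀ = 103.0938 against face 73.7461:
d₁ = [ln(V₀/D) + (r + σ²/2)T] / (σ√T)
   = [ln(103.0938/73.7461) + (0.0682 + 0.5·0.4951²)·2.7647] / (0.4951·√2.7647)
   = [0.335011 + 0.527400] / 0.823222 = 1.047604
d₂ = d₁ − σ√T = 1.047604 − 0.823222 = 0.224382
N(d₁) = 0.852590,  N(d₂) = 0.588770,  e^(−rT) = 0.828157
E₀ = V₀·N(d₁) − D·e^(−rT)·N(d₂)
   = 103.0938·0.852590 − 73.7461·0.828157·0.588770 = 51.938532
B₀ = V₀ − E₀ = 103.0938 − 51.938532 = 51.155268
spread = −(1/T)·ln(B₀/D) − r = −(1/2.7647)·ln(51.155268/73.7461) − 0.0682 = 0.06409740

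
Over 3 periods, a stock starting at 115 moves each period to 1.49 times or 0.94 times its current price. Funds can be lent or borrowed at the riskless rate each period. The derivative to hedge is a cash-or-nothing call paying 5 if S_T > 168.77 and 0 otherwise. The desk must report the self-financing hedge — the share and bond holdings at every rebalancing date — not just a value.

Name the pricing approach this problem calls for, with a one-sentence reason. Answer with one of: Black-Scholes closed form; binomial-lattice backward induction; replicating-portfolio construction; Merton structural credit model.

Key observation: since the answer must list Δ and B at each node of the 1.49/0.94 lattice on 115, the replicating-portfolio method — solving the two-state system at every node — is the one that applies.

framework: replicating-portfolio construction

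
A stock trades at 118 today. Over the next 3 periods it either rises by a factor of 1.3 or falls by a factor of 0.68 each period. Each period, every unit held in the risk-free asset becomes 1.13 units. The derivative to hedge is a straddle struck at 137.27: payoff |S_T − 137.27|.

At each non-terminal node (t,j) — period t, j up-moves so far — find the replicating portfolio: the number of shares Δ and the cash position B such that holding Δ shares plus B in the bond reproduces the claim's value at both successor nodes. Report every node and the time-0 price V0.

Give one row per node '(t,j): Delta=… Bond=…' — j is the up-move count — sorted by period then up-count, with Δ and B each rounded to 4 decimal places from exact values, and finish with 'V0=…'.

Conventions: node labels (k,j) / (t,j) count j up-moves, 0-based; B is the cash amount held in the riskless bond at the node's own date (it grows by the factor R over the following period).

Risk-neutral probability p* = (R−d)/(u−d) = (1.13−0.68)/(1.3−0.68) = 0.7258.
Payoffs at expiry: V(3,0)=100.1670, V(3,1)=66.3378, V(3,2)=1.6644, V(3,3)=121.9760
  t=2,j=0: stock 54.5632 → up 70.9322 (V=66.3378), down 37.1030 (V=100.1670). Price 66.9147; hedge Δ=-1.0000, bond B=121.4779.
  t=2,j=1: stock 104.3120 → up 135.6056 (V=1.6644), down 70.9322 (V=66.3378). Price 17.1659; hedge Δ=-1.0000, bond B=121.4779.
  t=2,j=2: stock 199.4200 → up 259.2460 (V=121.9760), down 135.6056 (V=1.6644). Price 78.7499; hedge Δ=0.9731, bond B=-115.3011.
  t=1,j=0: stock 80.2400 → up 104.3120 (V=17.1659), down 54.5632 (V=66.9147). Price 27.2625; hedge Δ=-1.0000, bond B=107.5025.
  t=1,j=1: stock 153.4000 → up 199.4200 (V=78.7499), down 104.3120 (V=17.1659). Price 54.7468; hedge Δ=0.6475, bond B=-44.5822.
  t=0,j=0: stock 118.0000 → up 153.4000 (V=54.7468), down 80.2400 (V=27.2625). Price 41.7795; hedge Δ=0.3757, bond B=-2.5500.
Check: Δ(0,0)·S0 + B(0,0) = 41.7795 = V0.

(0,0): Delta=0.3757 Bond=-2.5500
(1,0): Delta=-1.0000 Bond=107.5025
(1,1): Delta=0.6475 Bond=-44.5822
(2,0): Delta=-1.0000 Bond=121.4779
(2,1): Delta=-1.0000 Bond=121.4779
(2,2): Delta=0.9731 Bond=-115.3011
V0=41.7795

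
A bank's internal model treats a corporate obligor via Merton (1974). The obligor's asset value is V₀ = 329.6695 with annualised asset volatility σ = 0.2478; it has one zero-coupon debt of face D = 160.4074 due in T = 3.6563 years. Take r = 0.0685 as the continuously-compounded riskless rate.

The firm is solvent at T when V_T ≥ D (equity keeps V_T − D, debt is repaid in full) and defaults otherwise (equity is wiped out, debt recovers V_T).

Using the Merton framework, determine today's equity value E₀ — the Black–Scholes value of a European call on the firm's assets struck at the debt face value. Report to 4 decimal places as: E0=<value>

Work the structural quantities from V₀ = 329.6695 against face 160.4074:
d₁ = [ln(V₀/D) + (r + σ²/2)T] / (σ√T)
   = [ln(329.6695/160.4074) + (0.0685 + 0.5·0.2478²)·3.6563] / (0.2478·√3.6563)
   = [0.720374 + 0.362714] / 0.473830 = 2.285817
d₂ = d₁ − σ√T = 2.285817 − 0.473830 = 1.811987
N(d₁) = 0.988868,  N(d₂) = 0.965006,  e^(−rT) = 0.778445
E₀ = V₀·N(d₁) − D·e^(−rT)·N(d₂)
   = 329.6695·0.988868 − 160.4074·0.778445·0.965006 = 205.500726

E0=205.5007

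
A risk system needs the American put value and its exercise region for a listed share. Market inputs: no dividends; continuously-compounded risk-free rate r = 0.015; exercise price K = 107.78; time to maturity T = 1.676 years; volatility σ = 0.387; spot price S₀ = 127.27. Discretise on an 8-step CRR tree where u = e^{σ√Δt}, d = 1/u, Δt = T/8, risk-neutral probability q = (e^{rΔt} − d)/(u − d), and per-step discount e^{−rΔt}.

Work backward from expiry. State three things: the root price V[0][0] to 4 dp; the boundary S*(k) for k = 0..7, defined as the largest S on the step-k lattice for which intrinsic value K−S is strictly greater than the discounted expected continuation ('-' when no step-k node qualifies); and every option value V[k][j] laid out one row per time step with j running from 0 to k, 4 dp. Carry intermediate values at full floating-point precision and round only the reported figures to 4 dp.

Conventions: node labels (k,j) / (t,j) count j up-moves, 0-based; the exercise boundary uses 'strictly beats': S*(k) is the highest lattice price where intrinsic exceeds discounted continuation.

params: Δt=0.20950 u=1.19379 d=0.83767 q=0.46467 e^(-rΔt)=0.99686
t_8 payoffs: 76.9270 63.8101 45.1169 18.4764 0.0000 0.0000 0.0000 0.0000 0.0000
t_7: node(7,0) S=36.8321 payoff=70.9479 vs cont=70.6097 → 70.9479 [stop]  node(7,1) S=52.4908 payoff=55.2892 vs cont=54.9510 → 55.2892 [stop]  node(7,2) S=74.8067 payoff=32.9733 vs cont=32.6351 → 32.9733 [stop]  node(7,3) S=106.6099 payoff=1.1701 vs cont=9.8599 → 9.8599 [wait]  node(7,4) S=151.9339 payoff=0.0000 vs cont=0.0000 → 0.0000 [wait]  node(7,5) S=216.5268 payoff=0.0000 vs cont=0.0000 → 0.0000 [wait]  node(7,6) S=308.5806 payoff=0.0000 vs cont=0.0000 → 0.0000 [wait]  node(7,7) S=439.7700 payoff=0.0000 vs cont=0.0000 → 0.0000 [wait]  ⇒ S*(7)=74.8067
t_6: node(6,0) S=43.9699 payoff=63.8101 vs cont=63.4720 → 63.8101 [stop]  node(6,1) S=62.6631 payoff=45.1169 vs cont=44.7787 → 45.1169 [stop]  node(6,2) S=89.3036 payoff=18.4764 vs cont=22.1635 → 22.1635 [wait]  node(6,3) S=127.2700 payoff=0.0000 vs cont=5.2618 → 5.2618 [wait]  node(6,4) S=181.3774 payoff=0.0000 vs cont=0.0000 → 0.0000 [wait]  node(6,5) S=258.4878 payoff=0.0000 vs cont=0.0000 → 0.0000 [wait]  node(6,6) S=368.3809 payoff=0.0000 vs cont=0.0000 → 0.0000 [wait]  ⇒ S*(6)=62.6631
t_5: node(5,0) S=52.4908 payoff=55.2892 vs cont=54.9510 → 55.2892 [stop]  node(5,1) S=74.8067 payoff=32.9733 vs cont=34.3430 → 34.3430 [wait]  node(5,2) S=106.6099 payoff=1.1701 vs cont=14.2648 → 14.2648 [wait]  node(5,3) S=151.9339 payoff=0.0000 vs cont=2.8079 → 2.8079 [wait]  node(5,4) S=216.5268 payoff=0.0000 vs cont=0.0000 → 0.0000 [wait]  node(5,5) S=308.5806 payoff=0.0000 vs cont=0.0000 → 0.0000 [wait]  ⇒ S*(5)=52.4908
t_4: node(4,0) S=62.6631 payoff=45.1169 vs cont=45.4132 → 45.4132 [wait]  node(4,1) S=89.3036 payoff=18.4764 vs cont=24.9348 → 24.9348 [wait]  node(4,2) S=127.2700 payoff=0.0000 vs cont=8.9131 → 8.9131 [wait]  node(4,3) S=181.3774 payoff=0.0000 vs cont=1.4985 → 1.4985 [wait]  node(4,4) S=258.4878 payoff=0.0000 vs cont=0.0000 → 0.0000 [wait]  ⇒ S*(4)=-
t_3: node(3,0) S=74.8067 payoff=32.9733 vs cont=35.7849 → 35.7849 [wait]  node(3,1) S=106.6099 payoff=1.1701 vs cont=17.4351 → 17.4351 [wait]  node(3,2) S=151.9339 payoff=0.0000 vs cont=5.4506 → 5.4506 [wait]  node(3,3) S=216.5268 payoff=0.0000 vs cont=0.7997 → 0.7997 [wait]  ⇒ S*(3)=-
t_2: node(2,0) S=89.3036 payoff=18.4764 vs cont=27.1728 → 27.1728 [wait]  node(2,1) S=127.2700 payoff=0.0000 vs cont=11.8290 → 11.8290 [wait]  node(2,2) S=181.3774 payoff=0.0000 vs cont=3.2791 → 3.2791 [wait]  ⇒ S*(2)=-
t_1: node(1,0) S=106.6099 payoff=1.1701 vs cont=19.9801 → 19.9801 [wait]  node(1,1) S=151.9339 payoff=0.0000 vs cont=7.8315 → 7.8315 [wait]  ⇒ S*(1)=-
t_0: node(0,0) S=127.2700 payoff=0.0000 vs cont=14.2901 → 14.2901 [wait]  ⇒ S*(0)=-

price = 14.2901
boundary = - - - - - 52.4908 62.6631 74.8067
tree:
14.2901
19.9801 7.8315
27.1728 11.8290 3.2791
35.7849 17.4351 5.4506 0.7997
45.4132 24.9348 8.9131 1.4985 0.0000
55.2892 34.3430 14.2648 2.8079 0.0000 0.0000
63.8101 45.1169 22.1635 5.2618 0.0000 0.0000 0.0000
70.9479 55.2892 32.9733 9.8599 0.0000 0.0000 0.0000 0.0000
76.9270 63.8101 45.1169 18.4764 0.0000 0.0000 0.0000 0.0000 0.0000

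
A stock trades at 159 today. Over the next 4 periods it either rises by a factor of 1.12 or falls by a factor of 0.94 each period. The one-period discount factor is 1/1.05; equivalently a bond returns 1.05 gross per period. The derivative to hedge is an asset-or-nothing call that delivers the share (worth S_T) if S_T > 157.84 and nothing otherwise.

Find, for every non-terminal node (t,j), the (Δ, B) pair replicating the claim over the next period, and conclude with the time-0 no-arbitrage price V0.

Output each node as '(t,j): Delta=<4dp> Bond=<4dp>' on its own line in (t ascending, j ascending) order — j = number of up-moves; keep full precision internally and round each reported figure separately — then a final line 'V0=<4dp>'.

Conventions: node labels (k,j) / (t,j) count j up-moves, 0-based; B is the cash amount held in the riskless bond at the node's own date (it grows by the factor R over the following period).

Risk-neutral probability p* = (R−d)/(u−d) = (1.05−0.94)/(1.12−0.94) = 0.6111.
Payoffs at expiry: V(4,0)=0.0000, V(4,1)=0.0000, V(4,2)=176.2337, V(4,3)=209.9805, V(4,4)=250.1896
(3,0): S=132.0629. Δ = (V_up−V_dn)/(S_up−S_dn) = (0.0000−0.0000)/(147.9104−124.1391) = 0.0000. V = [p*·0.0000 + (1−p*)·0.0000]/1.05 = 0.0000. B = V − Δ·S = 0.0000.
(3,1): S=157.3515. Δ = (V_up−V_dn)/(S_up−S_dn) = (176.2337−0.0000)/(176.2337−147.9104) = 6.2222. V = [p*·176.2337 + (1−p*)·0.0000]/1.05 = 102.5699. B = V − Δ·S = -876.5061.
(3,2): S=187.4826. Δ = (V_up−V_dn)/(S_up−S_dn) = (209.9805−176.2337)/(209.9805−176.2337) = 1.0000. V = [p*·209.9805 + (1−p*)·176.2337]/1.05 = 187.4826. B = V − Δ·S = 0.0000.
(3,3): S=223.3836. Δ = (V_up−V_dn)/(S_up−S_dn) = (250.1896−209.9805)/(250.1896−209.9805) = 1.0000. V = [p*·250.1896 + (1−p*)·209.9805]/1.05 = 223.3836. B = V − Δ·S = 0.0000.
(2,0): S=140.4924. Δ = (V_up−V_dn)/(S_up−S_dn) = (102.5699−0.0000)/(157.3515−132.0629) = 4.0560. V = [p*·102.5699 + (1−p*)·0.0000]/1.05 = 59.6967. B = V − Δ·S = -510.1358.
(2,1): S=167.3952. Δ = (V_up−V_dn)/(S_up−S_dn) = (187.4826−102.5699)/(187.4826−157.3515) = 2.8181. V = [p*·187.4826 + (1−p*)·102.5699]/1.05 = 147.1057. B = V − Δ·S = -324.6319.
(2,2): S=199.4496. Δ = (V_up−V_dn)/(S_up−S_dn) = (223.3836−187.4826)/(223.3836−187.4826) = 1.0000. V = [p*·223.3836 + (1−p*)·187.4826]/1.05 = 199.4496. B = V − Δ·S = 0.0000.
(1,0): S=149.4600. Δ = (V_up−V_dn)/(S_up−S_dn) = (147.1057−59.6967)/(167.3952−140.4924) = 3.2491. V = [p*·147.1057 + (1−p*)·59.6967]/1.05 = 107.7270. B = V − Δ·S = -377.8784.
(1,1): S=178.0800. Δ = (V_up−V_dn)/(S_up−S_dn) = (199.4496−147.1057)/(199.4496−167.3952) = 1.6330. V = [p*·199.4496 + (1−p*)·147.1057]/1.05 = 170.5654. B = V − Δ·S = -120.2340.
(0,0): S=159.0000. Δ = (V_up−V_dn)/(S_up−S_dn) = (170.5654−107.7270)/(178.0800−149.4600) = 2.1956. V = [p*·170.5654 + (1−p*)·107.7270]/1.05 = 139.1697. B = V − Δ·S = -209.9324.
Verification: the root portfolio costs Δ(0,0)·S0 + B(0,0) = 139.1697, matching V0.

(0,0): Delta=2.1956 Bond=-209.9324
(1,0): Delta=3.2491 Bond=-377.8784
(1,1): Delta=1.6330 Bond=-120.2340
(2,0): Delta=4.0560 Bond=-510.1358
(2,1): Delta=2.8181 Bond=-324.6319
(2,2): Delta=1.0000 Bond=0.0000
(3,0): Delta=0.0000 Bond=0.0000
(3,1): Delta=6.2222 Bond=-876.5061
(3,2): Delta=1.0000 Bond=0.0000
(3,3): Delta=1.0000 Bond=0.0000
V0=139.1697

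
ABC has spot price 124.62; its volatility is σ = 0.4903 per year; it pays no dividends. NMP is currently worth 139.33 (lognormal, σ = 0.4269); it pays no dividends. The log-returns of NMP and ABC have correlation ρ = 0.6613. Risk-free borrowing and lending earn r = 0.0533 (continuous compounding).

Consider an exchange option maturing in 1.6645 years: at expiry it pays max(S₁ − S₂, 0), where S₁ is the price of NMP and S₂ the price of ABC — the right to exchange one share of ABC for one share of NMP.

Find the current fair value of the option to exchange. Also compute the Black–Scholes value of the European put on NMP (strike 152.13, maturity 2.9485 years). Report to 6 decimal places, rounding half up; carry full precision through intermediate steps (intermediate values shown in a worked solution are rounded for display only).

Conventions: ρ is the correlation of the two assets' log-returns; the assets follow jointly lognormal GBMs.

exchange price = 33.674528
price(NMP put K=152.13) = 34.020217

σ_eff = √(σ₁² + σ₂² − 2ρσ₁σ₂) = √(0.4269² + 0.4903² − 2·0.6613·0.4269·0.4903) = 0.381845
d₁ = (ln(S₁/S₂) + (q₂ − q₁ + σ_eff²/2)T) / (σ_eff√T) = (ln(139.33/124.62) + (0.0 − 0.0 + 0.072903)·1.6645) / 0.492639 = 0.472806
d₂ = d₁ − σ_eff√T = 0.472806 − 0.492639 = -0.019833
N(d₁) = 0.681824,  N(d₂) = 0.492088
V = S₁·e^{−q₁T}·N(d₁) − S₂·e^{−q₂T}·N(d₂) = 94.998570 − 61.324041 = 33.674528
[vanilla: NMP put K=152.13]
σ√T = 0.4269·√2.9485 = 0.733038
d₁ = (ln(S/K) + (r+σ²/2)T) / (σ√T) = (ln(139.33/152.13) + (0.0533+0.4269²/2)·2.9485) / 0.733038 = (-0.087890 + 0.425828) / 0.733038 = 0.461009
d₂ = d₁ − σ√T = 0.461009 − 0.733038 = -0.272029
e^{−rT} = 0.854572
N(−d₁) = 0.322396,  N(−d₂) = 0.607200
price = K·e^{−rT}·N(−d₂) − S·N(−d₁) = 78.939649 − 44.919432 = 34.020217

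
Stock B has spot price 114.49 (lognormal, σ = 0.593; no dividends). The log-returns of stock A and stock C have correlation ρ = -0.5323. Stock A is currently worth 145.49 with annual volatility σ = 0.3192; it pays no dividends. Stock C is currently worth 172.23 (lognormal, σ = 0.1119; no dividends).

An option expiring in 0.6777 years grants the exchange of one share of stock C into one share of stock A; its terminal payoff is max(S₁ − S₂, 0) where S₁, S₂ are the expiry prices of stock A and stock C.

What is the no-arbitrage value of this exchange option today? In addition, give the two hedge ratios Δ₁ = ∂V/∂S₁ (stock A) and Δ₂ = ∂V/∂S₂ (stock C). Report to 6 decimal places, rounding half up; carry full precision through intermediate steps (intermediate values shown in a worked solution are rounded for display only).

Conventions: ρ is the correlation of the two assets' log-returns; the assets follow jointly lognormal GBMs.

σ_eff = √(σ₁² + σ₂² − 2ρσ₁σ₂) = √(0.3192² + 0.1119² − 2·-0.5323·0.3192·0.1119) = 0.390431
d₁ = (ln(S₁/S₂) + (q₂ − q₁ + σ_eff²/2)T) / (σ_eff√T) = (ln(145.49/172.23) + (0.0 − 0.0 + 0.076218)·0.6777) / 0.321412 = -0.364237
d₂ = d₁ − σ_eff√T = -0.364237 − 0.321412 = -0.685650
N(d₁) = 0.357840,  N(d₂) = 0.246467
V = S₁·e^{−q₁T}·N(d₁) − S₂·e^{−q₂T}·N(d₂) = 52.062194 − 42.449004 = 9.613190
Key observation: the rate r is irrelevant here: denominating values in stock C turns the exchange into a ratio option on S₁/S₂, and discounting at r drops out.
Δ₁ = e^{−q₁T}·N(d₁) = 0.357840;  Δ₂ = −e^{−q₂T}·N(d₂) = -0.246467

exchange price = 9.613190
Δ1 = 0.357840
Δ2 = -0.246467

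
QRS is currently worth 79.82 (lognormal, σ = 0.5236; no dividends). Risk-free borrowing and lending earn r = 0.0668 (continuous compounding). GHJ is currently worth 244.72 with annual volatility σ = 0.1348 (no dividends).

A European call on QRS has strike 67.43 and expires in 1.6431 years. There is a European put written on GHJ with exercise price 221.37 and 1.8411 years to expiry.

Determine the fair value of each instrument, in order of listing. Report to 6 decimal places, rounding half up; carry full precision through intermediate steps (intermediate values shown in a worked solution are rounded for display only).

[QRS call K=67.43]
σ√T = 0.5236·√1.6431 = 0.671169
d₁ = (ln(S/K) + (r+σ²/2)T) / (σ√T) = (ln(79.82/67.43) + (0.0668+0.5236²/2)·1.6431) / 0.671169 = (0.168684 + 0.334993) / 0.671169 = 0.750448
d₂ = d₁ − σ√T = 0.750448 − 0.671169 = 0.079279
e^{−rT} = 0.896050
N(d₁) = 0.773507,  N(d₂) = 0.531595
price = S·N(d₁) − K·e^{−rT}·N(d₂) = 61.741360 − 32.119292 = 29.622068
[GHJ put K=221.37]
σ√T = 0.1348·√1.8411 = 0.182906
d₁ = (ln(S/K) + (r+σ²/2)T) / (σ√T) = (ln(244.72/221.37) + (0.0668+0.1348²/2)·1.8411) / 0.182906 = (0.100279 + 0.139713) / 0.182906 = 1.312104
d₂ = d₁ − σ√T = 1.312104 − 0.182906 = 1.129198
e^{−rT} = 0.884277
N(−d₁) = 0.094743,  N(−d₂) = 0.129407
price = K·e^{−rT}·N(−d₂) − S·N(−d₁) = 25.331763 − 23.185395 = 2.146368

price(QRS call K=67.43) = 29.622068
price(GHJ put K=221.37) = 2.146368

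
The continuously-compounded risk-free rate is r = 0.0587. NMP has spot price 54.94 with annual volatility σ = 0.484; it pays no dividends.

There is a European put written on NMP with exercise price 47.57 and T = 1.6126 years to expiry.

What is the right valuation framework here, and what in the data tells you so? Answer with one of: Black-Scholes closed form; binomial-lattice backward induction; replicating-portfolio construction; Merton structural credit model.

framework: Black-Scholes closed form

Key observation: everything needed for the exact continuous-time valuation of the European put on NMP (strike 47.57) is given, and no feature rules the closed form out.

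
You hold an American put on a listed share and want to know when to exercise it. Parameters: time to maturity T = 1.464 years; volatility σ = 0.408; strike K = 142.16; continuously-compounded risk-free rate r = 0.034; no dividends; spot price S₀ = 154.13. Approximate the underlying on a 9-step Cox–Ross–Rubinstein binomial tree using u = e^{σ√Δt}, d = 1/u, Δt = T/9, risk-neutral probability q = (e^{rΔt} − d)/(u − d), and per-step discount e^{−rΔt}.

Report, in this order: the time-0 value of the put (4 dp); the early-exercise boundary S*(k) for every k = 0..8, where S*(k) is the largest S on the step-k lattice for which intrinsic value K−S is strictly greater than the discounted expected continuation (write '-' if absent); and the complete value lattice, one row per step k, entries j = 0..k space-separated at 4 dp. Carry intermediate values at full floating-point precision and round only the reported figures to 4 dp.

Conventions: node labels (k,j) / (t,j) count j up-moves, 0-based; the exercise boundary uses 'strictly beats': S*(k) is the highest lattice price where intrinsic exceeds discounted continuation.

Δt=0.16267, u=1.17887, d=0.84827, q=0.47573, disc=e^(-rΔt)=0.99448
k=9 terminal: V=max(K-S,0) → 107.1089 93.4485 74.4642 48.0811 11.4159 0.0000 0.0000 0.0000 0.0000 0.0000
k=8: j=0 S=41.3206 intr=100.8394 cont=100.0553 V=100.8394[EX]; j=1 S=57.4244 intr=84.7356 cont=83.9515 V=84.7356[EX]; j=2 S=79.8044 intr=62.3556 cont=61.5715 V=62.3556[EX]; j=3 S=110.9065 intr=31.2535 cont=30.4694 V=31.2535[EX]; j=4 S=154.1300 intr=0.0000 cont=5.9520 V=5.9520[hold]; j=5 S=214.1989 intr=0.0000 cont=0.0000 V=0.0000[hold]; j=6 S=297.6785 intr=0.0000 cont=0.0000 V=0.0000[hold]; j=7 S=413.6924 intr=0.0000 cont=0.0000 V=0.0000[hold]; j=8 S=574.9203 intr=0.0000 cont=0.0000 V=0.0000[hold]  S*(8)=110.9065
k=7: j=0 S=48.7115 intr=93.4485 cont=92.6644 V=93.4485[EX]; j=1 S=67.6958 intr=74.4642 cont=73.6801 V=74.4642[EX]; j=2 S=94.0789 intr=48.0811 cont=47.2971 V=48.0811[EX]; j=3 S=130.7441 intr=11.4159 cont=19.1108 V=19.1108[hold]; j=4 S=181.6989 intr=0.0000 cont=3.1032 V=3.1032[hold]; j=5 S=252.5122 intr=0.0000 cont=0.0000 V=0.0000[hold]; j=6 S=350.9235 intr=0.0000 cont=0.0000 V=0.0000[hold]; j=7 S=487.6886 intr=0.0000 cont=0.0000 V=0.0000[hold]  S*(7)=94.0789
k=6: j=0 S=57.4244 intr=84.7356 cont=83.9515 V=84.7356[EX]; j=1 S=79.8044 intr=62.3556 cont=61.5715 V=62.3556[EX]; j=2 S=110.9065 intr=31.2535 cont=34.1099 V=34.1099[hold]; j=3 S=154.1300 intr=0.0000 cont=11.4321 V=11.4321[hold]; j=4 S=214.1989 intr=0.0000 cont=1.6180 V=1.6180[hold]; j=5 S=297.6785 intr=0.0000 cont=0.0000 V=0.0000[hold]; j=6 S=413.6924 intr=0.0000 cont=0.0000 V=0.0000[hold]  S*(6)=79.8044
k=5: j=0 S=67.6958 intr=74.4642 cont=73.6801 V=74.4642[EX]; j=1 S=94.0789 intr=48.0811 cont=48.6485 V=48.6485[hold]; j=2 S=130.7441 intr=11.4159 cont=23.1928 V=23.1928[hold]; j=3 S=181.6989 intr=0.0000 cont=6.7259 V=6.7259[hold]; j=4 S=252.5122 intr=0.0000 cont=0.8436 V=0.8436[hold]; j=5 S=350.9235 intr=0.0000 cont=0.0000 V=0.0000[hold]  S*(5)=67.6958
k=4: j=0 S=79.8044 intr=62.3556 cont=61.8399 V=62.3556[EX]; j=1 S=110.9065 intr=31.2535 cont=36.3369 V=36.3369[hold]; j=2 S=154.1300 intr=0.0000 cont=15.2743 V=15.2743[hold]; j=3 S=214.1989 intr=0.0000 cont=3.9059 V=3.9059[hold]; j=4 S=297.6785 intr=0.0000 cont=0.4398 V=0.4398[hold]  S*(4)=79.8044
k=3: j=0 S=94.0789 intr=48.0811 cont=49.7021 V=49.7021[hold]; j=1 S=130.7441 intr=11.4159 cont=26.1717 V=26.1717[hold]; j=2 S=181.6989 intr=0.0000 cont=9.8116 V=9.8116[hold]; j=3 S=252.5122 intr=0.0000 cont=2.2445 V=2.2445[hold]  S*(3)=-
k=2: j=0 S=110.9065 intr=31.2535 cont=38.2956 V=38.2956[hold]; j=1 S=154.1300 intr=0.0000 cont=18.2873 V=18.2873[hold]; j=2 S=214.1989 intr=0.0000 cont=6.1775 V=6.1775[hold]  S*(2)=-
k=1: j=0 S=130.7441 intr=11.4159 cont=28.6183 V=28.6183[hold]; j=1 S=181.6989 intr=0.0000 cont=12.4572 V=12.4572[hold]  S*(1)=-
k=0: j=0 S=154.1300 intr=0.0000 cont=20.8146 V=20.8146[hold]  S*(0)=-

price = 20.8146
boundary = - - - - 79.8044 67.6958 79.8044 94.0789 110.9065
tree:
20.8146
28.6183 12.4572
38.2956 18.2873 6.1775
49.7021 26.1717 9.8116 2.2445
62.3556 36.3369 15.2743 3.9059 0.4398
74.4642 48.6485 23.1928 6.7259 0.8436 0.0000
84.7356 62.3556 34.1099 11.4321 1.6180 0.0000 0.0000
93.4485 74.4642 48.0811 19.1108 3.1032 0.0000 0.0000 0.0000
100.8394 84.7356 62.3556 31.2535 5.9520 0.0000 0.0000 0.0000 0.0000
107.1089 93.4485 74.4642 48.0811 11.4159 0.0000 0.0000 0.0000 0.0000 0.0000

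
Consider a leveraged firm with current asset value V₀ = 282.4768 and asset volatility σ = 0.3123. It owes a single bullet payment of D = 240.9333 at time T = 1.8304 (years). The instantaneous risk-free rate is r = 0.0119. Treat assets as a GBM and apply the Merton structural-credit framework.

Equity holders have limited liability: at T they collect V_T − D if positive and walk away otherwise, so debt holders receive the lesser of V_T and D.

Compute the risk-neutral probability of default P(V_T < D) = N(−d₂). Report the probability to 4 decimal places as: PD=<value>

PD=0.4142

Work the structural quantities from V₀ = 282.4768 against face 240.9333:
d₁ = [ln(V₀/D) + (r + σ²/2)T] / (σ√T)
   = [ln(282.4768/240.9333) + (0.0119 + 0.5·0.3123²)·1.8304] / (0.3123·√1.8304)
   = [0.159076 + 0.111042] / 0.422518 = 0.639307
d₂ = d₁ − σ√T = 0.639307 − 0.422518 = 0.216789
risk-neutral PD = N(−d₂) = N(-0.216789) = 0.414186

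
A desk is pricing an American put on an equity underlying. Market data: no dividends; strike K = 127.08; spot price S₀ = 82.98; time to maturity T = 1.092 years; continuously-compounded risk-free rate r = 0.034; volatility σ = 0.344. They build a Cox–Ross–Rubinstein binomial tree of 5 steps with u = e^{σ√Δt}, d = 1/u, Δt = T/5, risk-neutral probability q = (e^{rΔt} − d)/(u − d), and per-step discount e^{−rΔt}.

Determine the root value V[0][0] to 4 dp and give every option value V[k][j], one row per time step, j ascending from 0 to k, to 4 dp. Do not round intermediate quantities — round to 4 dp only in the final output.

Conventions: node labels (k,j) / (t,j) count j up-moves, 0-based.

Δt=0.21840, u=1.17441, d=0.85149, q=0.48298, disc=e^(-rΔt)=0.99260
k=5 terminal: V=max(K-S,0) → 89.9366 75.8507 56.4230 29.6278 0.0000 0.0000
k=4: j=0 S=43.6215 intr=83.4585 cont=82.5184 V=83.4585[EX]; j=1 S=60.1640 intr=66.9160 cont=65.9758 V=66.9160[EX]; j=2 S=82.9800 intr=44.1000 cont=43.1598 V=44.1000[EX]; j=3 S=114.4485 intr=12.6315 cont=15.2049 V=15.2049[hold]; j=4 S=157.8507 intr=0.0000 cont=0.0000 V=0.0000[hold]
k=3: j=0 S=51.2293 intr=75.8507 cont=74.9105 V=75.8507[EX]; j=1 S=70.6570 intr=56.4230 cont=55.4829 V=56.4230[EX]; j=2 S=97.4522 intr=29.6278 cont=29.9213 V=29.9213[hold]; j=3 S=134.4090 intr=0.0000 cont=7.8031 V=7.8031[hold]
k=2: j=0 S=60.1640 intr=66.9160 cont=65.9758 V=66.9160[EX]; j=1 S=82.9800 intr=44.1000 cont=43.3006 V=44.1000[EX]; j=2 S=114.4485 intr=12.6315 cont=19.0964 V=19.0964[hold]
k=1: j=0 S=70.6570 intr=56.4230 cont=55.4829 V=56.4230[EX]; j=1 S=97.4522 intr=29.6278 cont=31.7869 V=31.7869[hold]
k=0: j=0 S=82.9800 intr=44.1000 cont=44.1949 V=44.1949[hold]

price = 44.1949
tree:
44.1949
56.4230 31.7869
66.9160 44.1000 19.0964
75.8507 56.4230 29.9213 7.8031
83.4585 66.9160 44.1000 15.2049 0.0000
89.9366 75.8507 56.4230 29.6278 0.0000 0.0000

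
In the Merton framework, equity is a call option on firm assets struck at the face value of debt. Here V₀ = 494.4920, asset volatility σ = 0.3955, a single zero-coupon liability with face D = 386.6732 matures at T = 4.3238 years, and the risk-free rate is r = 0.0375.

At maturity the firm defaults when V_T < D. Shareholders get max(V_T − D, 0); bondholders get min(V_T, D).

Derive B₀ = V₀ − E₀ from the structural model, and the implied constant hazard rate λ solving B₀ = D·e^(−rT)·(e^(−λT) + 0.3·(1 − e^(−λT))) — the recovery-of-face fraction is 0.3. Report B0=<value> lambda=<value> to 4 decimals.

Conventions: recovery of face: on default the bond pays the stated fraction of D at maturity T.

B0=265.5809 lambda=0.0743

Apply the equity-as-call identities (strike 386.6732, horizon 4.3238 years):
d₁ = [ln(V₀/D) + (r + σ²/2)T] / (σ√T)
   = [ln(494.4920/386.6732) + (0.0375 + 0.5·0.3955²)·4.3238] / (0.3955·√4.3238)
   = [0.245951 + 0.500307] / 0.822393 = 0.907423
d₂ = d₁ − σ√T = 0.907423 − 0.822393 = 0.085031
N(d₁) = 0.817909,  N(d₂) = 0.533882,  e^(−rT) = 0.850320
E₀ = V₀·N(d₁) − D·e^(−rT)·N(d₂)
   = 494.4920·0.817909 − 386.6732·0.850320·0.533882 = 228.911149
B₀ = V₀ − E₀ = 494.4920 − 228.911149 = 265.580851
e^(−λT) = (B₀·e^(rT)/D − 0.3)/(1 − 0.3) = (265.5809·1.176028/386.6732 − 0.3)/0.7 = 0.72533959
λ = −ln(0.72533959)/4.3238 = 0.074267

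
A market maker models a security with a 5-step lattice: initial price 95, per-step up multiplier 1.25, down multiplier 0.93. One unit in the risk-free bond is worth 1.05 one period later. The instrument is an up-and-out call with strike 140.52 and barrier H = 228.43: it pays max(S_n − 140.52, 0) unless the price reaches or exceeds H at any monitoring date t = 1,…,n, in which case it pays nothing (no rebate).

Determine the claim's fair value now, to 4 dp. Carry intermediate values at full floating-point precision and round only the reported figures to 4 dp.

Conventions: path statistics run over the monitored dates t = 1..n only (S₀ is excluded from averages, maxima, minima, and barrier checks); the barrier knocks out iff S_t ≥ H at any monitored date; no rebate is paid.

Set p* = 0.3750 (from d < R < u); the path-dependent value is the discounted p*-expectation over all price paths.
Enumerate all 2^5 = 32 price paths (U = up ×1.25, D = down ×0.93); each path with k up-moves has probability p*^k·(1−p*)^(5−k).
DDDDD: M=88.3500, payoff=0.0000, prob=0.095367
UDDDD: M=118.7500, payoff=0.0000, prob=0.057220
DUDDD: M=110.4375, payoff=0.0000, prob=0.057220
UUDDD: M=148.4375, payoff=0.0000, prob=0.034332
DDUDD: M=102.7069, payoff=0.0000, prob=0.057220
UDUDD: M=138.0469, payoff=0.0000, prob=0.034332
DUUDD: M=138.0469, payoff=0.0000, prob=0.034332
UUUDD: M=185.5469, payoff=19.9595, prob=0.020599
DDDUD: M=95.5174, payoff=0.0000, prob=0.057220
UDDUD: M=128.3836, payoff=0.0000, prob=0.034332
DUDUD: M=128.3836, payoff=0.0000, prob=0.034332
UUDUD: M=172.5586, payoff=19.9595, prob=0.020599
DDUUD: M=128.3836, payoff=0.0000, prob=0.034332
UDUUD: M=172.5586, payoff=19.9595, prob=0.020599
DUUUD: M=172.5586, payoff=19.9595, prob=0.020599
UUUUD: M=231.9336, payoff=0.0000, prob=0.012360
DDDDU: M=88.8312, payoff=0.0000, prob=0.057220
UDDDU: M=119.3967, payoff=0.0000, prob=0.034332
DUDDU: M=119.3967, payoff=0.0000, prob=0.034332
UUDDU: M=160.4795, payoff=19.9595, prob=0.020599
DDUDU: M=119.3967, payoff=0.0000, prob=0.034332
UDUDU: M=160.4795, payoff=19.9595, prob=0.020599
DUUDU: M=160.4795, payoff=19.9595, prob=0.020599
UUUDU: M=215.6982, payoff=75.1782, prob=0.012360
DDDUU: M=119.3967, payoff=0.0000, prob=0.034332
UDDUU: M=160.4795, payoff=19.9595, prob=0.020599
DUDUU: M=160.4795, payoff=19.9595, prob=0.020599
UUDUU: M=215.6982, payoff=75.1782, prob=0.012360
DDUUU: M=160.4795, payoff=19.9595, prob=0.020599
UDUUU: M=215.6982, payoff=75.1782, prob=0.012360
DUUUU: M=215.6982, payoff=75.1782, prob=0.012360
UUUUU: M=289.9170, payoff=0.0000, prob=0.007416
Price = Σ prob·payoff / R^5 = 7.828226 / 1.276282 = 6.1336

price = 6.1336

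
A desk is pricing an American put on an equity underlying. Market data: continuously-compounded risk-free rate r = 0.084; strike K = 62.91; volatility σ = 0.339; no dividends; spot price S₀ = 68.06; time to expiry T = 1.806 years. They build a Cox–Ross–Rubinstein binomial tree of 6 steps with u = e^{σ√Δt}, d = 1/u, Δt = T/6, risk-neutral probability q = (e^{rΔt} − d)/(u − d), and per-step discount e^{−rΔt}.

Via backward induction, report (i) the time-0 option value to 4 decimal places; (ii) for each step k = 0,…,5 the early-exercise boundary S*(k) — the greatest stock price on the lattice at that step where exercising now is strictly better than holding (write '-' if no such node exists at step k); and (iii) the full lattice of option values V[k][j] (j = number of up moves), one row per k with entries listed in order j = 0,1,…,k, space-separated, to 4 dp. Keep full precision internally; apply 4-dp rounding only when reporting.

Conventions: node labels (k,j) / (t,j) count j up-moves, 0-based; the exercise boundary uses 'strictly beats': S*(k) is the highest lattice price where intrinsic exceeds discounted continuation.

Δt=0.30100, u=1.20441, d=0.83028, q=0.52208, disc=e^(-rΔt)=0.97503
k=6 terminal: V=max(K-S,0) → 40.6127 30.5656 15.9913 0.0000 0.0000 0.0000 0.0000
k=5: j=0 S=26.8551 intr=36.0549 cont=34.4843 V=36.0549[EX]; j=1 S=38.9558 intr=23.9542 cont=22.3835 V=23.9542[EX]; j=2 S=56.5091 intr=6.4009 cont=7.4518 V=7.4518[hold]; j=3 S=81.9719 intr=0.0000 cont=0.0000 V=0.0000[hold]; j=4 S=118.9081 intr=0.0000 cont=0.0000 V=0.0000[hold]; j=5 S=172.4876 intr=0.0000 cont=0.0000 V=0.0000[hold]  S*(5)=38.9558
k=4: j=0 S=32.3444 intr=30.5656 cont=28.9949 V=30.5656[EX]; j=1 S=46.9187 intr=15.9913 cont=14.9556 V=15.9913[EX]; j=2 S=68.0600 intr=0.0000 cont=3.4724 V=3.4724[hold]; j=3 S=98.7275 intr=0.0000 cont=0.0000 V=0.0000[hold]; j=4 S=143.2138 intr=0.0000 cont=0.0000 V=0.0000[hold]  S*(4)=46.9187
k=3: j=0 S=38.9558 intr=23.9542 cont=22.3835 V=23.9542[EX]; j=1 S=56.5091 intr=6.4009 cont=9.2194 V=9.2194[hold]; j=2 S=81.9719 intr=0.0000 cont=1.6181 V=1.6181[hold]; j=3 S=118.9081 intr=0.0000 cont=0.0000 V=0.0000[hold]  S*(3)=38.9558
k=2: j=0 S=46.9187 intr=15.9913 cont=15.8554 V=15.9913[EX]; j=1 S=68.0600 intr=0.0000 cont=5.1198 V=5.1198[hold]; j=2 S=98.7275 intr=0.0000 cont=0.7540 V=0.7540[hold]  S*(2)=46.9187
k=1: j=0 S=56.5091 intr=6.4009 cont=10.0580 V=10.0580[hold]; j=1 S=81.9719 intr=0.0000 cont=2.7696 V=2.7696[hold]  S*(1)=-
k=0: j=0 S=68.0600 intr=0.0000 cont=6.0967 V=6.0967[hold]  S*(0)=-

price = 6.0967
boundary = - - 46.9187 38.9558 46.9187 38.9558
tree:
6.0967
10.0580 2.7696
15.9913 5.1198 0.7540
23.9542 9.2194 1.6181 0.0000
30.5656 15.9913 3.4724 0.0000 0.0000
36.0549 23.9542 7.4518 0.0000 0.0000 0.0000
40.6127 30.5656 15.9913 0.0000 0.0000 0.0000 0.0000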